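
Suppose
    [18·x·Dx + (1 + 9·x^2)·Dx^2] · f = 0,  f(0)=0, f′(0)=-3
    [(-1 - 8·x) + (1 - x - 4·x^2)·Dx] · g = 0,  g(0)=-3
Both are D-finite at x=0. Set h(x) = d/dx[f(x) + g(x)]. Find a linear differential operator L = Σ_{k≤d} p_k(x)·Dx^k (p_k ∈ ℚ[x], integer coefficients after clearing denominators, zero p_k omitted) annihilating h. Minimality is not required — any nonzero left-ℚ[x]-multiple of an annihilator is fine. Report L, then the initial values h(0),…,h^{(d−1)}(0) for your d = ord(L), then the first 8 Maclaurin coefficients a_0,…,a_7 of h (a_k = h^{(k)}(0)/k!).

f: a_k = 0, -3, 0, 9, 0, -243/5, 0, 2187/7, …
g: a_k = -3, -3, -15, -27, -87, -195, -543, -1323, …
h₀=f+g: left-lcm gives L₀, ord ≤ 3.
h₀' ⇒ L via d/dx closure of L₀.
L = (90 - 360·x - 6462·x^2 - 14688·x^3 - 63936·x^4 - 31104·x^6) + (-36 - 294·x - 324·x^2 - 3198·x^3 - 13680·x^4 - 46080·x^5 - 3888·x^6 - 31104·x^7)·Dx + (5 + 16·x + 160·x^2 - 96·x^3 + 555·x^4 - 2304·x^5 - 4896·x^6 - 1296·x^7 - 5184·x^8)·Dx^2  (order 2).
h: a_k = -6, -30, -54, -348, -1218, -3258, -7074, -27960, …
ICs: h(0) = -6, h′(0) = -30.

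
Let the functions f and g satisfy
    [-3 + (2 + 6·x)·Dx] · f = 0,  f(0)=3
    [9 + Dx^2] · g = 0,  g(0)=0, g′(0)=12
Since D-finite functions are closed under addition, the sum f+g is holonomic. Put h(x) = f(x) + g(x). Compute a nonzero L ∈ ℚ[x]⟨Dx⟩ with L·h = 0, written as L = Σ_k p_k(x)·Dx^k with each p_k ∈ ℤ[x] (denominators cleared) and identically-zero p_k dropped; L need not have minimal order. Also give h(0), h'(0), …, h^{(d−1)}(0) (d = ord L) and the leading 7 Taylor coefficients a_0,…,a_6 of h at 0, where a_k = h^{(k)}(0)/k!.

L = (-63 - 216·x - 324·x^2) + (18 + 198·x + 648·x^2 + 648·x^3)·Dx + (-7 - 24·x - 36·x^2)·Dx^2 + (2 + 22·x + 72·x^2 + 72·x^3)·Dx^3  (order 3).
h: a_k = 3, 33/2, -27/8, -207/16, -1215/128, 35883/1280, -45927/1024, …
ICs: h(0) = 3, h′(0) = 33/2, h′′(0) = -27/4.

f: a_k = 3, 9/2, -27/8, 81/16, -1215/128, 5103/256, -45927/1024, …
g: a_k = 0, 12, 0, -18, 0, 81/10, 0, …
h₀=f+g: left-lcm gives L₀, ord ≤ 3.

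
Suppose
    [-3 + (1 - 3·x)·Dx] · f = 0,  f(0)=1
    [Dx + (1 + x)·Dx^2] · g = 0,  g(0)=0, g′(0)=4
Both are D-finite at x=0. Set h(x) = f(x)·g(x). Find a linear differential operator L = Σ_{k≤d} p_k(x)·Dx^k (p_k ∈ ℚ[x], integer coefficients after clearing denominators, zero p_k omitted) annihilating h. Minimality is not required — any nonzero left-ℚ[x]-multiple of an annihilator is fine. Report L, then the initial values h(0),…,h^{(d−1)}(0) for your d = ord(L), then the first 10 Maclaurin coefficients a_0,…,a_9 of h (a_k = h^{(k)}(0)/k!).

L = 3 + (5 + 9·x)·Dx + (-1 + 2·x + 3·x^2)·Dx^2  (order 2).
h: a_k = 0, 4, 10, 94/3, 93, 1399/5, 12581/15, 88087/35, 528487/70, 14269429/630, …
ICs: h(0) = 0, h′(0) = 4.

f: a_k = 1, 3, 9, 27, 81, 243, 729, 2187, 6561, 19683, …
g: a_k = 0, 4, -2, 4/3, -1, 4/5, -2/3, 4/7, -1/2, 4/9, …
Sym-product of L_f,L_g gives L₀ (≤ ord 2).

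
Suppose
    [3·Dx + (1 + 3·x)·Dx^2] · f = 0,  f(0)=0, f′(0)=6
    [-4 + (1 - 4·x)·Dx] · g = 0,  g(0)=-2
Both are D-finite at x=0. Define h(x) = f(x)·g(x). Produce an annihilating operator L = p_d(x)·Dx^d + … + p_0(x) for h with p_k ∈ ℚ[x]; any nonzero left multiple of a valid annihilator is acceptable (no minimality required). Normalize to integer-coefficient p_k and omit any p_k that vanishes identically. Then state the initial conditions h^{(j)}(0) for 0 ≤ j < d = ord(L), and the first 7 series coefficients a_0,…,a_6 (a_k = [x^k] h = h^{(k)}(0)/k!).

L = 12 + (5 + 36·x)·Dx + (-1 + x + 12·x^2)·Dx^2  (order 2).
h: a_k = 0, -12, -30, -156, -543, -11832/5, -44898/5, …
ICs: h(0) = 0, h′(0) = -12.

f: a_k = 0, 6, -9, 18, -81/2, 486/5, -243, …
g: a_k = -2, -8, -32, -128, -512, -2048, -8192, …
Product ⇒ symmetric product L₀, ord ≤ 2.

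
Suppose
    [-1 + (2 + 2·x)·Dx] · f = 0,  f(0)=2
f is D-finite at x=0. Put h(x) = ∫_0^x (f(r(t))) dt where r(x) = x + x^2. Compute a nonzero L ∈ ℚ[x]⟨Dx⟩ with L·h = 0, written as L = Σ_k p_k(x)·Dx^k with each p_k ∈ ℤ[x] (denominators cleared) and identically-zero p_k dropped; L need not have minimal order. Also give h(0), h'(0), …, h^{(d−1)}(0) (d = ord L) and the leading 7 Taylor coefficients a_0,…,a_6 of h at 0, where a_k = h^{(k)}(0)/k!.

f: a_k = 2, 1, -1/4, 1/8, -5/64, 7/128, -21/512, …
h₀=f(r): pull back L_f along r ⇒ L₀.
h=∫h₀ ⇒ L = L₀·Dx.
L = (-1 - 2·x)·Dx + (2 + 2·x + 2·x^2)·Dx^2  (order 2).
h: a_k = 0, 2, 1/2, 1/4, -3/32, 3/320, 5/256, …
ICs: h(0) = 0, h′(0) = 2.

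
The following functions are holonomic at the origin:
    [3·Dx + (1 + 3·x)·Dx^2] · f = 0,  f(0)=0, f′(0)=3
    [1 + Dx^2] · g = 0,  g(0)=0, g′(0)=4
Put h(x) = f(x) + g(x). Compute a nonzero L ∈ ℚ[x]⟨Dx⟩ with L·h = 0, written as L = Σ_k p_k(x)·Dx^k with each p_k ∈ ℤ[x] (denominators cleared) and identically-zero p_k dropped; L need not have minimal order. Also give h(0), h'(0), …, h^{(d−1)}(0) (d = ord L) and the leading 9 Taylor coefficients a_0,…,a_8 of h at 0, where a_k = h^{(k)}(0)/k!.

f: a_k = 0, 3, -9/2, 9, -81/4, 243/5, -243/2, 2187/7, -6561/8, …
g: a_k = 0, 4, 0, -2/3, 0, 1/30, 0, -1/1260, 0, …
f+g: L₀ = lclm(L_f,L_g), ord ≤ 2+2.
L = (165 + 18·x + 27·x^2)·Dx + (19 + 63·x + 27·x^2 + 27·x^3)·Dx^2 + (165 + 18·x + 27·x^2)·Dx^3 + (19 + 63·x + 27·x^2 + 27·x^3)·Dx^4  (order 4).
h: a_k = 0, 7, -9/2, 25/3, -81/4, 1459/30, -243/2, 56237/180, -6561/8, …
ICs: h(0) = 0, h′(0) = 7, h′′(0) = -9, h′′′(0) = 50.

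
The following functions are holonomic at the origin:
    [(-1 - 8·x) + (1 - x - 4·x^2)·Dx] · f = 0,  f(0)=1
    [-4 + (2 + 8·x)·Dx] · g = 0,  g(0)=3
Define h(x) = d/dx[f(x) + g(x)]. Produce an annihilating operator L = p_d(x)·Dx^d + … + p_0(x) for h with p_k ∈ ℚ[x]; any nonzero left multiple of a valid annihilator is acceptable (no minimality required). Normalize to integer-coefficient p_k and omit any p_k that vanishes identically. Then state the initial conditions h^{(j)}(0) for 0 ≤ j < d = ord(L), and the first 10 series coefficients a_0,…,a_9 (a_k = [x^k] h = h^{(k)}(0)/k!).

L = (-114 - 780·x - 2688·x^2 - 2688·x^3 - 3840·x^4) + (-21 - 420·x - 2778·x^2 - 7200·x^3 - 10272·x^4 - 11520·x^5)·Dx + (6 + 57·x + 153·x^2 + 4·x^3 - 816·x^4 - 2624·x^5 - 2560·x^6)·Dx^2  (order 2).
h: a_k = 7, -2, 63, -4, 745, -426, 8631, -11272, 103581, -215830, …
ICs: h(0) = 7, h′(0) = -2.

f: a_k = 1, 1, 5, 9, 29, 65, 181, 441, 1165, 2929, …
g: a_k = 3, 6, -6, 12, -30, 84, -252, 792, -2574, 8580, …
L₀ := lclm(L_f,L_g); ord L₀ ≤ 1+1.
h₀' ⇒ L via d/dx closure of L₀.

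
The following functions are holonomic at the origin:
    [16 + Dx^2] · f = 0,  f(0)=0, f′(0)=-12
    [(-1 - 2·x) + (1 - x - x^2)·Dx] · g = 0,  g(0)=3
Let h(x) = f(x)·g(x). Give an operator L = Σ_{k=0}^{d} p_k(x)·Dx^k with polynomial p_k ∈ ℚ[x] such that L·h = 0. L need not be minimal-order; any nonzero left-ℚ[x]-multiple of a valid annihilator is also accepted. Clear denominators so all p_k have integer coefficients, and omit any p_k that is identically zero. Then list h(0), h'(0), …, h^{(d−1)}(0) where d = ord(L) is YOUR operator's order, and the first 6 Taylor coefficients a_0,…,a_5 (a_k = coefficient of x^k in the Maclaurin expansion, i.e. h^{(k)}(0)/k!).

f: a_k = 0, -12, 0, 32, 0, -128/5, …
g: a_k = 3, 3, 6, 9, 15, 24, …
f·g: L₀ = L_f ⊗_s L_g, ord ≤ 2·1.
L = (-14 + 16·x + 16·x^2) + (2 + 4·x)·Dx + (-1 + x + x^2)·Dx^2  (order 2).
h: a_k = 0, -36, -36, 24, -12, -324/5, …
ICs: h(0) = 0, h′(0) = -36.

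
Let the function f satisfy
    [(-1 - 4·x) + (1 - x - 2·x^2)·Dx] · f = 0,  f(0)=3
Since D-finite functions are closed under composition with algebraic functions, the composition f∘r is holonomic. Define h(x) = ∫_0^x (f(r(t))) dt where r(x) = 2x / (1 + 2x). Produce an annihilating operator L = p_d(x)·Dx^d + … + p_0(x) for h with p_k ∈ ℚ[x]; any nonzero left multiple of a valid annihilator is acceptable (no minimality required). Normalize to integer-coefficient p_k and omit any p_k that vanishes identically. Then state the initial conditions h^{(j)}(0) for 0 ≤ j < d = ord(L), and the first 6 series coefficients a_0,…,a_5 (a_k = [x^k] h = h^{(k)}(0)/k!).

L = (2 + 20·x)·Dx + (-1 - 4·x + 4·x^2 + 16·x^3)·Dx^2  (order 2).
h: a_k = 0, 3, 3, 8, 0, 192/5, …
ICs: h(0) = 0, h′(0) = 3.

f: a_k = 3, 3, 9, 15, 33, 63, …
f∘r: x↦r, Dx↦Dx/r' in L_f ⇒ L₀.
h=∫h₀ ⇒ L = L₀·Dx.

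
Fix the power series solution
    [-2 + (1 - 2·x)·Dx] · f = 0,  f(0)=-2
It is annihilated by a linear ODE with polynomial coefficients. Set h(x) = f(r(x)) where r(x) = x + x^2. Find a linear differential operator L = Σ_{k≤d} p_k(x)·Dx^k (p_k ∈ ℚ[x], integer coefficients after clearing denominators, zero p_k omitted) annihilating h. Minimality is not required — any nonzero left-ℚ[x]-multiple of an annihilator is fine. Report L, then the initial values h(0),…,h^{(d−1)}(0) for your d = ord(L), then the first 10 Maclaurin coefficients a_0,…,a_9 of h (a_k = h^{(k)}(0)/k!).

f: a_k = -2, -4, -8, -16, -32, -64, -128, -256, -512, -1024, …
L₀ from L_f via x↦r, Dx↦r'^{-1}Dx.
L = (2 + 4·x) + (-1 + 2·x + 2·x^2)·Dx  (order 1).
h: a_k = -2, -4, -12, -32, -88, -240, -656, -1792, -4896, -13376, …
ICs: h(0) = -2.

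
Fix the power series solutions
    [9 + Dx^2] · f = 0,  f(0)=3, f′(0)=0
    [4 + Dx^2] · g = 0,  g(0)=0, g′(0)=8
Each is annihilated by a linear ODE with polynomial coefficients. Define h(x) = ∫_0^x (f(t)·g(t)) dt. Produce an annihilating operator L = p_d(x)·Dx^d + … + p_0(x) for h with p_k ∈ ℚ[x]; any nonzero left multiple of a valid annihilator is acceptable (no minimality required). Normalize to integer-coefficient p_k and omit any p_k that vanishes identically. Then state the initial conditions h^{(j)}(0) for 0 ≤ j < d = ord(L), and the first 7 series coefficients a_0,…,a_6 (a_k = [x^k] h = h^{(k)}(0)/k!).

L = 25·Dx + 26·Dx^3 + Dx^5  (order 5).
h: a_k = 0, 0, 12, 0, -31, 0, 781/30, …
ICs: h(0) = 0, h′(0) = 0, h′′(0) = 24, h′′′(0) = 0, h′′′′(0) = -744.

f: a_k = 3, 0, -27/2, 0, 81/8, 0, -243/80, …
g: a_k = 0, 8, 0, -16/3, 0, 16/15, 0, …
h₀=f·g: eliminate ⇒ L₀, order ≤ 2·2.
h=∫h₀ ⇒ L = L₀·Dx.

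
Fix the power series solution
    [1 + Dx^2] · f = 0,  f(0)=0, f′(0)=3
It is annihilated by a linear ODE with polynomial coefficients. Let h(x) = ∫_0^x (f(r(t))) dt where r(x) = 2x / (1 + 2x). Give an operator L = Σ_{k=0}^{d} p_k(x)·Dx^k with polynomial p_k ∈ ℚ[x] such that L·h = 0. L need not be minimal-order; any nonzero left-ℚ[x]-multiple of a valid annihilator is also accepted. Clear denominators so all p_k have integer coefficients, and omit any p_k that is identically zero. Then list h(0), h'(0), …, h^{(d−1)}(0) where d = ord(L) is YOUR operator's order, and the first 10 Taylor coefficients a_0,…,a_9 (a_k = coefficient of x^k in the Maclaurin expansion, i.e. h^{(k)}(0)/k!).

L = 4·Dx + (4 + 24·x + 48·x^2 + 32·x^3)·Dx^2 + (1 + 8·x + 24·x^2 + 32·x^3 + 16·x^4)·Dx^3  (order 3).
h: a_k = 0, 0, 3, -4, 5, -24/5, 2/15, 120/7, -6931/105, 25456/135, …
ICs: h(0) = 0, h′(0) = 0, h′′(0) = 6.

f: a_k = 0, 3, 0, -1/2, 0, 1/40, 0, -1/1680, 0, 1/120960, …
L₀ from L_f via x↦r, Dx↦r'^{-1}Dx.
h=∫h₀ ⇒ L = L₀·Dx.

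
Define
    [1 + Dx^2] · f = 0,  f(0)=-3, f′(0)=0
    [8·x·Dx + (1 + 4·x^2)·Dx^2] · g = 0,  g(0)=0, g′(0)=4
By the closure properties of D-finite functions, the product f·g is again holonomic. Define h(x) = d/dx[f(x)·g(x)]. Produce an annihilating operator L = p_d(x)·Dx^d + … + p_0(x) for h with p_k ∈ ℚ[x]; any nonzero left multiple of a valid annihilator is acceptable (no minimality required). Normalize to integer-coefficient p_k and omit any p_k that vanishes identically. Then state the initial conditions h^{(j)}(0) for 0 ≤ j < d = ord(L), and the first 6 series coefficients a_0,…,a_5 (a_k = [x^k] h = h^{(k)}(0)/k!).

L = (3893 + 34584·x^2 + 286832·x^4 + 57600·x^6 + 768·x^8 - 10240·x^10 + 4096·x^12) + (2192·x + 44864·x^3 + 156160·x^5 + 51200·x^7 + 20480·x^9 + 16384·x^11)·Dx + (3978 + 36208·x^2 + 296160·x^4 + 76288·x^6 + 9728·x^8 - 4096·x^10 + 8192·x^12)·Dx^2 + (2192·x + 44864·x^3 + 156160·x^5 + 51200·x^7 + 20480·x^9 + 16384·x^11)·Dx^3 + (85 + 1624·x^2 + 9328·x^4 + 18688·x^6 + 8960·x^8 + 6144·x^10 + 4096·x^12)·Dx^4  (order 4).
h: a_k = -12, 0, 66, 0, -469/2, 0, …
ICs: h(0) = -12, h′(0) = 0, h′′(0) = 132, h′′′(0) = 0.

f: a_k = -3, 0, 3/2, 0, -1/8, 0, …
g: a_k = 0, 4, 0, -16/3, 0, 64/5, …
L₀ := L_f ⊗_s L_g (sym. prod.), ord ≤ 4.
Derive L from L₀ (diff closure).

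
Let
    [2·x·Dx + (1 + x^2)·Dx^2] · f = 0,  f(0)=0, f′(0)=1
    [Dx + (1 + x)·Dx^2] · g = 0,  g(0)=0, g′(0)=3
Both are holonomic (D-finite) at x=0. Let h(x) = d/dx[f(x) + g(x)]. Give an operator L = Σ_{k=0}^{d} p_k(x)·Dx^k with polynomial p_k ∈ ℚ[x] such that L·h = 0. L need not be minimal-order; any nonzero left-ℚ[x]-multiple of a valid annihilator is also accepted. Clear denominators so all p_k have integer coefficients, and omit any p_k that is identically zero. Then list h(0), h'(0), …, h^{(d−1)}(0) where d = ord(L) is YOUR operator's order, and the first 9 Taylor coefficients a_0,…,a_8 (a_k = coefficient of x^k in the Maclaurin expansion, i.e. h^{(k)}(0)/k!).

f: a_k = 0, 1, 0, -1/3, 0, 1/5, 0, -1/7, 0, …
g: a_k = 0, 3, -3/2, 1, -3/4, 3/5, -1/2, 3/7, -3/8, …
Weyl lclm of L_f,L_g ⇒ L₀ (ord ≤ 4).
h=h₀': d/dx-closure on L₀ ⇒ L.
L = (-2 - 6·x + 6·x^2 + 2·x^3) + (-4 - 4·x + 12·x^3 + 4·x^4)·Dx + (-1 + x + 2·x^2 + 2·x^3 + 3·x^4 + x^5)·Dx^2  (order 2).
h: a_k = 4, -3, 2, -3, 4, -3, 2, -3, 4, …
ICs: h(0) = 4, h′(0) = -3.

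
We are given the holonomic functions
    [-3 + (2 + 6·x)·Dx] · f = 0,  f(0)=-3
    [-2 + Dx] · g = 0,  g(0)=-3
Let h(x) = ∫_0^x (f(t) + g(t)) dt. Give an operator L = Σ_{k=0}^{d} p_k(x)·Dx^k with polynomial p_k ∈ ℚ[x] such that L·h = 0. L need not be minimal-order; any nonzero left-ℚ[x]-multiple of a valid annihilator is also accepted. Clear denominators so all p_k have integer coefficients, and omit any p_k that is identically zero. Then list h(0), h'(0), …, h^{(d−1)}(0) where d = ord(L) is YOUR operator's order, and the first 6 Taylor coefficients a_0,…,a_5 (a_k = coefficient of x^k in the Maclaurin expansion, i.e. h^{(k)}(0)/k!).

L = (42 + 72·x)·Dx + (-25 - 96·x - 144·x^2)·Dx^2 + (2 + 30·x + 72·x^2)·Dx^3  (order 3).
h: a_k = 0, -6, -21/4, -7/8, -145/64, 959/640, …
ICs: h(0) = 0, h′(0) = -6, h′′(0) = -21/2.

f: a_k = -3, -9/2, 27/8, -81/16, 1215/128, -5103/256, …
g: a_k = -3, -6, -6, -4, -2, -4/5, …
f+g: L₀ = lclm(L_f,L_g), ord ≤ 1+1.
∫: right-multiply L₀ by Dx.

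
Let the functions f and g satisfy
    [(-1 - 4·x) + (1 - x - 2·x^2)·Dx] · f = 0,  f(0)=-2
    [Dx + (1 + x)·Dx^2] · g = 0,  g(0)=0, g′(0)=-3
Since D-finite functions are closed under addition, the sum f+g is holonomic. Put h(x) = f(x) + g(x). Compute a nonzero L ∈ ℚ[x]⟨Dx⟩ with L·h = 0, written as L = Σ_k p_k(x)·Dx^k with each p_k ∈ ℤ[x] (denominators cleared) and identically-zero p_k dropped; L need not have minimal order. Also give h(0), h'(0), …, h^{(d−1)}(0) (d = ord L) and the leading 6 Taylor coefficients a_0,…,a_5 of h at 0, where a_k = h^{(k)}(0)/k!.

L = (42 + 144·x + 144·x^2 + 96·x^3)·Dx + (28 + 172·x + 312·x^2 + 328·x^3 + 160·x^4)·Dx^2 + (-7 - 14·x + 5·x^2 + 56·x^3 + 76·x^4 + 32·x^5)·Dx^3  (order 3).
h: a_k = -2, -5, -9/2, -11, -85/4, -213/5, …
ICs: h(0) = -2, h′(0) = -5, h′′(0) = -9.

f: a_k = -2, -2, -6, -10, -22, -42, …
g: a_k = 0, -3, 3/2, -1, 3/4, -3/5, …
f+g: L₀ = lclm(L_f,L_g), ord ≤ 1+2.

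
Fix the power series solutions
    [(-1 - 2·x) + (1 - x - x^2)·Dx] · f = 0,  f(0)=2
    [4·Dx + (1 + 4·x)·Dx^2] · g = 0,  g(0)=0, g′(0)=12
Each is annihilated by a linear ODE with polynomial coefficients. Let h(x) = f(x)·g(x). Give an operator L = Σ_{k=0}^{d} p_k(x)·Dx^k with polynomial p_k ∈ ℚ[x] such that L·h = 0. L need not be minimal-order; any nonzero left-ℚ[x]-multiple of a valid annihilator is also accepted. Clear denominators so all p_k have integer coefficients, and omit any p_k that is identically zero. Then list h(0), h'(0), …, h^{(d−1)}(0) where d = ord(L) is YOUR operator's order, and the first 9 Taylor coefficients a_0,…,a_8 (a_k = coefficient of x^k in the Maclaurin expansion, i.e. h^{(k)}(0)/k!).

L = (6 + 16·x) + (-2 + 16·x + 20·x^2)·Dx + (-1 - 3·x + 5·x^2 + 4·x^3)·Dx^2  (order 2).
h: a_k = 0, 24, -24, 128, -280, 5384/5, -16496/5, 413736/35, -1422056/35, …
ICs: h(0) = 0, h′(0) = 24.

f: a_k = 2, 2, 4, 6, 10, 16, 26, 42, 68, …
g: a_k = 0, 12, -24, 64, -192, 3072/5, -2048, 49152/7, -24576, …
Sym-product of L_f,L_g gives L₀ (≤ ord 2).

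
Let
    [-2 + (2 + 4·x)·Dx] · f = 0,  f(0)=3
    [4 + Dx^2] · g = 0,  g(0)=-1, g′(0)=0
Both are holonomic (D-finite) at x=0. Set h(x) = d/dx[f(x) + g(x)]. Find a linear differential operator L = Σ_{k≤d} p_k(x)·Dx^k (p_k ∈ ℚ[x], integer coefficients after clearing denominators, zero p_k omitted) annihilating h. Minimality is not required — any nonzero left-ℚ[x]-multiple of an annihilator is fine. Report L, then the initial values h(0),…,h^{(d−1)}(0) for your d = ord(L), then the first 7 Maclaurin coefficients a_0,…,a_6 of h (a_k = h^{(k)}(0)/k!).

f: a_k = 3, 3, -3/2, 3/2, -15/8, 21/8, -63/16, …
g: a_k = -1, 0, 2, 0, -2/3, 0, 4/45, …
Weyl lclm of L_f,L_g ⇒ L₀ (ord ≤ 3).
h₀' ⇒ L via d/dx closure of L₀.
L = (-76 - 64·x - 64·x^2) + (-28 - 120·x - 192·x^2 - 128·x^3)·Dx + (-19 - 16·x - 16·x^2)·Dx^2 + (-7 - 30·x - 48·x^2 - 32·x^3)·Dx^3  (order 3).
h: a_k = 3, 1, 9/2, -61/6, 105/8, -2771/120, 693/16, …
ICs: h(0) = 3, h′(0) = 1, h′′(0) = 9.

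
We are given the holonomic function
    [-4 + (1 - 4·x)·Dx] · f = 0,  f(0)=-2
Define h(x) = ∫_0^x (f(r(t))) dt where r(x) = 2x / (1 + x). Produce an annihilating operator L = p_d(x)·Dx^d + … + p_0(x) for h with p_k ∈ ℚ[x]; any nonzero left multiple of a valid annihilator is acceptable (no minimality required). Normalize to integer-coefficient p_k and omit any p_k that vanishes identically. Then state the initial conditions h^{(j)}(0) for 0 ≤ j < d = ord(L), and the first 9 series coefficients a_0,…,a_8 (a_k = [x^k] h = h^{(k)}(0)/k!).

f: a_k = -2, -8, -32, -128, -512, -2048, -8192, -32768, -131072, …
Substitute x→r, Dx→(1/r')Dx; clear ⇒ L₀.
Integrate: L := L₀·Dx.
L = 8·Dx + (-1 + 6·x + 7·x^2)·Dx^2  (order 2).
h: a_k = 0, -2, -8, -112/3, -196, -5488/5, -19208/3, -38416, -235298, …
ICs: h(0) = 0, h′(0) = -2.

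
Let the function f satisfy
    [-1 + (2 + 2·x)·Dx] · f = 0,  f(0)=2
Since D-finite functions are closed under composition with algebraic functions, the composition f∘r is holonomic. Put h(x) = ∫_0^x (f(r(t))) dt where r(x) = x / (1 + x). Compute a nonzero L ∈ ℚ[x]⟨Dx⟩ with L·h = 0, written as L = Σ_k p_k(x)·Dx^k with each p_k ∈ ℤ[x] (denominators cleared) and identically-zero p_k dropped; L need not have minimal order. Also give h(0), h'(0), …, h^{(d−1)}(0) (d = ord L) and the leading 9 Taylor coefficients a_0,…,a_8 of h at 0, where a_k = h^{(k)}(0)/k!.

L = -Dx + (2 + 6·x + 4·x^2)·Dx^2  (order 2).
h: a_k = 0, 2, 1/2, -5/12, 13/32, -141/320, 133/256, -2353/3584, 7205/8192, …
ICs: h(0) = 0, h′(0) = 2.

f: a_k = 2, 1, -1/4, 1/8, -5/64, 7/128, -21/512, 33/1024, -429/16384, …
Substitute x→r, Dx→(1/r')Dx; clear ⇒ L₀.
h=∫₀ˣh₀: take L = L₀·Dx.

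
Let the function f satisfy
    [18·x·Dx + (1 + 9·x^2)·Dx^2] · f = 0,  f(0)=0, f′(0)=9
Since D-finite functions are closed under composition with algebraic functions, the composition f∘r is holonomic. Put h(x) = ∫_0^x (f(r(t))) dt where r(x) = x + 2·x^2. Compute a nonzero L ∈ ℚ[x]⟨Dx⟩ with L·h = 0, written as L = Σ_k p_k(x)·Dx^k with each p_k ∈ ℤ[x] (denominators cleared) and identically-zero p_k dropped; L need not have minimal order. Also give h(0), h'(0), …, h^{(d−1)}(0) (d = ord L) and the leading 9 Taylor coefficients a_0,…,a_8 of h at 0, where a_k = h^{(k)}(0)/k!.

L = (-4 + 18·x + 144·x^2 + 432·x^3 + 432·x^4)·Dx^2 + (1 + 4·x + 9·x^2 + 72·x^3 + 180·x^4 + 144·x^5)·Dx^3  (order 3).
h: a_k = 0, 0, 9/2, 6, -27/4, -162/5, -297/10, 1242/7, 34263/56, …
ICs: h(0) = 0, h′(0) = 0, h′′(0) = 9.

f: a_k = 0, 9, 0, -27, 0, 729/5, 0, -6561/7, 0, …
h₀=f(r): pull back L_f along r ⇒ L₀.
h=∫h₀ ⇒ L = L₀·Dx.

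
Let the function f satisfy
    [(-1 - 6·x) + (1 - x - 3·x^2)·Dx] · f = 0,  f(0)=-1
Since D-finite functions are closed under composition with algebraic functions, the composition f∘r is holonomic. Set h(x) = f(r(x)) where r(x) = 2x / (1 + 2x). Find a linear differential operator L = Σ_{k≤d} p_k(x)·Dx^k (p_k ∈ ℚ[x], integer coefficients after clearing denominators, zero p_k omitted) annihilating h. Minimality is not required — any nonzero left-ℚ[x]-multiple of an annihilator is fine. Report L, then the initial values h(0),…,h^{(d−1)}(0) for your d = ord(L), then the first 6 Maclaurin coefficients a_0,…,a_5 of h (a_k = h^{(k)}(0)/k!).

f: a_k = -1, -1, -4, -7, -19, -40, …
f∘r: x↦r, Dx↦Dx/r' in L_f ⇒ L₀.
L = (2 + 28·x) + (-1 - 4·x + 8·x^2 + 24·x^3)·Dx  (order 1).
h: a_k = -1, -2, -12, 0, -144, 288, …
ICs: h(0) = -1.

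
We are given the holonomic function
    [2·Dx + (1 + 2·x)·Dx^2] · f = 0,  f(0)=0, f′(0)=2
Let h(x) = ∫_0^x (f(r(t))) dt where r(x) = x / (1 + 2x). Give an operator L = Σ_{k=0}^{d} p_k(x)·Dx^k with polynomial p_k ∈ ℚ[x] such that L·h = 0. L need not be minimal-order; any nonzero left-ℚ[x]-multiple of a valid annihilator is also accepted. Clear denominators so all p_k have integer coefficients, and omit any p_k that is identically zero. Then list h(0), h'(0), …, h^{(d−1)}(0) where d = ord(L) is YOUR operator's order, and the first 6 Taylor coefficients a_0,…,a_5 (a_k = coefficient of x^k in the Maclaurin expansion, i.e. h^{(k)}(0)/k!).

L = (6 + 16·x)·Dx^2 + (1 + 6·x + 8·x^2)·Dx^3  (order 3).
h: a_k = 0, 0, 1, -2, 14/3, -12, …
ICs: h(0) = 0, h′(0) = 0, h′′(0) = 2.

f: a_k = 0, 2, -2, 8/3, -4, 32/5, …
h₀=f(r): pull back L_f along r ⇒ L₀.
∫: right-multiply L₀ by Dx.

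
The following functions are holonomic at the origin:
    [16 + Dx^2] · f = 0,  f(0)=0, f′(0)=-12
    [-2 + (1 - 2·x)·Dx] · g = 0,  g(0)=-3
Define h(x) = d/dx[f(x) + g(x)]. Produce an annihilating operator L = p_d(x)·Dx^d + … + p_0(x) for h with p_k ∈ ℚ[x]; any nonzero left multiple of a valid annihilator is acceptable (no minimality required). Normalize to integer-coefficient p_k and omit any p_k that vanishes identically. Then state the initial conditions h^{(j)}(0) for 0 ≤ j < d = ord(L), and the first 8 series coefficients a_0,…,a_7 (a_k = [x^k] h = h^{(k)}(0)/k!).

f: a_k = 0, -12, 0, 32, 0, -128/5, 0, 1024/105, …
g: a_k = -3, -6, -12, -24, -48, -96, -192, -384, …
h₀=f+g: left-lcm gives L₀, ord ≤ 3.
h₀' ⇒ L via d/dx closure of L₀.
L = (512 - 512·x + 512·x^2) + (-80 + 288·x - 384·x^2 + 256·x^3)·Dx + (32 - 32·x + 32·x^2)·Dx^2 + (-5 + 18·x - 24·x^2 + 16·x^3)·Dx^3  (order 3).
h: a_k = -18, -24, 24, -192, -608, -1152, -39296/15, -6144, …
ICs: h(0) = -18, h′(0) = -24, h′′(0) = 48.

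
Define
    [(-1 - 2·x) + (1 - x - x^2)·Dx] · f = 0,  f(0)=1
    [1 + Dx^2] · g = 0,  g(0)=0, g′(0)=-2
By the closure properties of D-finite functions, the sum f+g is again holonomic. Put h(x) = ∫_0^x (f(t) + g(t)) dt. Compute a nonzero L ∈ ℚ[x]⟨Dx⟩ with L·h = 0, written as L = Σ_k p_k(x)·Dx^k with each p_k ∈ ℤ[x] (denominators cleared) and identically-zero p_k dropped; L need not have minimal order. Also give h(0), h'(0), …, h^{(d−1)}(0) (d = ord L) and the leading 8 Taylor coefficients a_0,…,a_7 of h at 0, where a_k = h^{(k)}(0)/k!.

L = (19 + 48·x + 31·x^2 + 24·x^3 + 5·x^4 + 2·x^5)·Dx + (-5 + x + 4·x^2 + 7·x^3 + 6·x^4 + 3·x^5 + x^6)·Dx^2 + (19 + 48·x + 31·x^2 + 24·x^3 + 5·x^4 + 2·x^5)·Dx^3 + (-5 + x + 4·x^2 + 7·x^3 + 6·x^4 + 3·x^5 + x^6)·Dx^4  (order 4).
h: a_k = 0, 1, -1/2, 2/3, 5/6, 1, 479/360, 13/7, …
ICs: h(0) = 0, h′(0) = 1, h′′(0) = -1, h′′′(0) = 4.

f: a_k = 1, 1, 2, 3, 5, 8, 13, 21, …
g: a_k = 0, -2, 0, 1/3, 0, -1/60, 0, 1/2520, …
L₀ := lclm(L_f,L_g); ord L₀ ≤ 1+2.
Integrate: L := L₀·Dx.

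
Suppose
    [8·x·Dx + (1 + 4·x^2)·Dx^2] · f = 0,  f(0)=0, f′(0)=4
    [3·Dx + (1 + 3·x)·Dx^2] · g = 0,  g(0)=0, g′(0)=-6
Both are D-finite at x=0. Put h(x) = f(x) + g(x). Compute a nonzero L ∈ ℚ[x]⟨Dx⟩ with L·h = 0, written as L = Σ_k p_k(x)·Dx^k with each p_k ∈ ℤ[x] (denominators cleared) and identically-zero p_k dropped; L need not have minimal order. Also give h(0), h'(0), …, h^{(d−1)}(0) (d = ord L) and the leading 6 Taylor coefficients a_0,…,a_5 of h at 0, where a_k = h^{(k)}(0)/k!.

f: a_k = 0, 4, 0, -16/3, 0, 64/5, …
g: a_k = 0, -6, 9, -18, 81/2, -486/5, …
h₀=f+g: left-lcm gives L₀, ord ≤ 4.
L = (-24 - 216·x + 288·x^2 + 288·x^3)·Dx + (-26 - 48·x - 120·x^2 + 576·x^3 + 576·x^4)·Dx^2 + (-3 - x + 24·x^2 + 32·x^3 + 144·x^4 + 144·x^5)·Dx^3  (order 3).
h: a_k = 0, -2, 9, -70/3, 81/2, -422/5, …
ICs: h(0) = 0, h′(0) = -2, h′′(0) = 18.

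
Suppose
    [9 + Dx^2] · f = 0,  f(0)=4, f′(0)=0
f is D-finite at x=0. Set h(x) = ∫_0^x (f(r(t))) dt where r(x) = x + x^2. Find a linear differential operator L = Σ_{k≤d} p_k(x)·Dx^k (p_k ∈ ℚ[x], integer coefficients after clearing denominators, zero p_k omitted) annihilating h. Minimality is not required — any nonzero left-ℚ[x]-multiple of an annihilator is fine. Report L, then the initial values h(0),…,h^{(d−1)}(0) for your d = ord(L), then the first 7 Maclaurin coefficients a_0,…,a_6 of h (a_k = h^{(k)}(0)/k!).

f: a_k = 4, 0, -18, 0, 27/2, 0, -81/20, …
h₀=f(r): pull back L_f along r ⇒ L₀.
h=∫h₀ ⇒ L = L₀·Dx.
L = (9 + 54·x + 108·x^2 + 72·x^3)·Dx - 2·Dx^2 + (1 + 2·x)·Dx^3  (order 3).
h: a_k = 0, 4, 0, -6, -9, -9/10, 9, …
ICs: h(0) = 0, h′(0) = 4, h′′(0) = 0.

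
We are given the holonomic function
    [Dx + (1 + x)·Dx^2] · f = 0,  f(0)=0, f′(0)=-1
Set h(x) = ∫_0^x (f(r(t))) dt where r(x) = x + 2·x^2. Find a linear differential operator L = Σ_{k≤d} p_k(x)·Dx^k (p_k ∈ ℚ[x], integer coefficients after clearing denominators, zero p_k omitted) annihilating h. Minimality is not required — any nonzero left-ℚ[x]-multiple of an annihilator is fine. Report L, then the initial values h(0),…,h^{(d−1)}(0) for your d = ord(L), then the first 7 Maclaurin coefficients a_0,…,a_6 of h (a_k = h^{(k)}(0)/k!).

L = (-3 + 4·x + 8·x^2)·Dx^2 + (1 + 5·x + 6·x^2 + 8·x^3)·Dx^3  (order 3).
h: a_k = 0, 0, -1/2, -1/2, 5/12, 1/20, -11/30, …
ICs: h(0) = 0, h′(0) = 0, h′′(0) = -1.

f: a_k = 0, -1, 1/2, -1/3, 1/4, -1/5, 1/6, …
L₀ from L_f via x↦r, Dx↦r'^{-1}Dx.
Integrate: L := L₀·Dx.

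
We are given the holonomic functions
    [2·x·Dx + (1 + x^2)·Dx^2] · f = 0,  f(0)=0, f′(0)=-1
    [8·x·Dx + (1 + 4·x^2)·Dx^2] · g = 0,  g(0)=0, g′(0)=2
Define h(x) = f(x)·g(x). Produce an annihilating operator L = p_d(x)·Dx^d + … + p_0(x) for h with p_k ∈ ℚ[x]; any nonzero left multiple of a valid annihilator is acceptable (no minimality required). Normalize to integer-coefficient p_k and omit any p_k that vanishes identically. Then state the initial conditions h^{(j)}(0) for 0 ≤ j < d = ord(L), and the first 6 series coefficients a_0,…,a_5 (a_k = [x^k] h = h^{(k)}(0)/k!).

L = (-96·x - 800·x^3 - 1024·x^5 + 640·x^7 + 1536·x^9)·Dx + (-20 - 412·x^2 - 1440·x^4 - 896·x^6 + 2240·x^8 + 2304·x^10)·Dx^2 + (-40·x - 280·x^3 - 480·x^5 + 272·x^7 + 1280·x^9 + 768·x^11)·Dx^3 + (-1 - 10·x^2 - 29·x^4 + 116·x^8 + 160·x^10 + 64·x^12)·Dx^4  (order 4).
h: a_k = 0, 0, -2, 0, 10/3, 0, …
ICs: h(0) = 0, h′(0) = 0, h′′(0) = -4, h′′′(0) = 0.

f: a_k = 0, -1, 0, 1/3, 0, -1/5, …
g: a_k = 0, 2, 0, -8/3, 0, 32/5, …
L₀ := L_f ⊗_s L_g (sym. prod.), ord ≤ 4.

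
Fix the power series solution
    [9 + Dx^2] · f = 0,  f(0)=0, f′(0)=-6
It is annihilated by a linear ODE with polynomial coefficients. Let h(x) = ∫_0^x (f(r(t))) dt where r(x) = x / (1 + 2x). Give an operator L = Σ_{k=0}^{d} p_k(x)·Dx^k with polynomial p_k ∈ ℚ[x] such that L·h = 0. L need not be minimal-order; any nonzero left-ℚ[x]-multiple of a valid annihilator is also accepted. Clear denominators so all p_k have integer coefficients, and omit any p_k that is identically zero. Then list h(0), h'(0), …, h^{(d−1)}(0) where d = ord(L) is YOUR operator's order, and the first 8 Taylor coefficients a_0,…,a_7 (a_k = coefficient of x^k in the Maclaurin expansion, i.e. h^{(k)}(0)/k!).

f: a_k = 0, -6, 0, 9, 0, -81/20, 0, 243/280, …
Substitute x→r, Dx→(1/r')Dx; clear ⇒ L₀.
Integrate: L := L₀·Dx.
L = 9·Dx + (4 + 24·x + 48·x^2 + 32·x^3)·Dx^2 + (1 + 8·x + 24·x^2 + 32·x^3 + 16·x^4)·Dx^3  (order 3).
h: a_k = 0, 0, -3, 4, -15/4, -6/5, 773/40, -975/14, …
ICs: h(0) = 0, h′(0) = 0, h′′(0) = -6.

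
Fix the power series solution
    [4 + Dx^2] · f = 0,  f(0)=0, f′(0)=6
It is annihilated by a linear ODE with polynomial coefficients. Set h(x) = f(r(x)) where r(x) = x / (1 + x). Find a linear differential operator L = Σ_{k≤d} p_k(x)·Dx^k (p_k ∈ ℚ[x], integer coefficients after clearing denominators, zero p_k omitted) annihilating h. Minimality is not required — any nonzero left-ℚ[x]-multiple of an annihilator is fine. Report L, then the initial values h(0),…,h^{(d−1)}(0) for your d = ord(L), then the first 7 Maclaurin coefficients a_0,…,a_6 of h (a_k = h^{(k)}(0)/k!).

L = 4 + (2 + 6·x + 6·x^2 + 2·x^3)·Dx + (1 + 4·x + 6·x^2 + 4·x^3 + x^4)·Dx^2  (order 2).
h: a_k = 0, 6, -6, 2, 6, -86/5, 30, …
ICs: h(0) = 0, h′(0) = 6.

f: a_k = 0, 6, 0, -4, 0, 4/5, 0, …
Substitute x→r, Dx→(1/r')Dx; clear ⇒ L₀.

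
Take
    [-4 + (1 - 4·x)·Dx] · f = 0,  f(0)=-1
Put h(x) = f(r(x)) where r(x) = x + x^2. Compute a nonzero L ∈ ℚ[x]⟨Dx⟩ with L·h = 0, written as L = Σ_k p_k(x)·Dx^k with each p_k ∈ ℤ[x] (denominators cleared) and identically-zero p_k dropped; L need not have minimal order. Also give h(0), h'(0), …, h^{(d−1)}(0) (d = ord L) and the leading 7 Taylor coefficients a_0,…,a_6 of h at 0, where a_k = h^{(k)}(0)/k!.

L = (4 + 8·x) + (-1 + 4·x + 4·x^2)·Dx  (order 1).
h: a_k = -1, -4, -20, -96, -464, -2240, -10816, …
ICs: h(0) = -1.

f: a_k = -1, -4, -16, -64, -256, -1024, -4096, …
L₀ from L_f via x↦r, Dx↦r'^{-1}Dx.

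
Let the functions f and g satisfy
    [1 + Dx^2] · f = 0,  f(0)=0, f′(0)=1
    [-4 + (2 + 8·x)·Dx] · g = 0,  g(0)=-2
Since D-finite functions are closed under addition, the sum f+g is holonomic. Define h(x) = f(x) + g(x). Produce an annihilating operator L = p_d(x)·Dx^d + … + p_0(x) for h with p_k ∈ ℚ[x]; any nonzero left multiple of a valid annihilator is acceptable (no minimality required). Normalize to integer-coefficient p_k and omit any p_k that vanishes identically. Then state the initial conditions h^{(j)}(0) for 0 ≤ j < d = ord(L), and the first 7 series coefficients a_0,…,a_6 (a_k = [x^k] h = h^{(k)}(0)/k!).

L = (-26 - 16·x - 32·x^2) + (-3 - 4·x + 48·x^2 + 64·x^3)·Dx + (-26 - 16·x - 32·x^2)·Dx^2 + (-3 - 4·x + 48·x^2 + 64·x^3)·Dx^3  (order 3).
h: a_k = -2, -3, 4, -49/6, 20, -6719/120, 168, …
ICs: h(0) = -2, h′(0) = -3, h′′(0) = 8.

f: a_k = 0, 1, 0, -1/6, 0, 1/120, 0, …
g: a_k = -2, -4, 4, -8, 20, -56, 168, …
h₀=f+g: left-lcm gives L₀, ord ≤ 3.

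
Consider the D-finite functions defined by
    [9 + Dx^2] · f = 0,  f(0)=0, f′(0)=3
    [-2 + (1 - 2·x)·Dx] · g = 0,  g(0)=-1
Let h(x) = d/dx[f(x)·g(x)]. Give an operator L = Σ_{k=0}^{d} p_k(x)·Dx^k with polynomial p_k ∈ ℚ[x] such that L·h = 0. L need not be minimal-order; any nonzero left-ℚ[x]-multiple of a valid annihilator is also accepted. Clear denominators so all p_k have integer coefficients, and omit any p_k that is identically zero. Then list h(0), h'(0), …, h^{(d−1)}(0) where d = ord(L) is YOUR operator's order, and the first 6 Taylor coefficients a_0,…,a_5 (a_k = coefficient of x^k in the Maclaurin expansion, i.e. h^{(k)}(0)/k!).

L = (1 - 36·x + 36·x^2) + (-4 + 8·x)·Dx + (1 - 4·x + 4·x^2)·Dx^2  (order 2).
h: a_k = -3, -12, -45/2, -60, -1281/8, -3843/10, …
ICs: h(0) = -3, h′(0) = -12.

f: a_k = 0, 3, 0, -9/2, 0, 81/40, …
g: a_k = -1, -2, -4, -8, -16, -32, …
L₀ := L_f ⊗_s L_g (sym. prod.), ord ≤ 2.
Derive L from L₀ (diff closure).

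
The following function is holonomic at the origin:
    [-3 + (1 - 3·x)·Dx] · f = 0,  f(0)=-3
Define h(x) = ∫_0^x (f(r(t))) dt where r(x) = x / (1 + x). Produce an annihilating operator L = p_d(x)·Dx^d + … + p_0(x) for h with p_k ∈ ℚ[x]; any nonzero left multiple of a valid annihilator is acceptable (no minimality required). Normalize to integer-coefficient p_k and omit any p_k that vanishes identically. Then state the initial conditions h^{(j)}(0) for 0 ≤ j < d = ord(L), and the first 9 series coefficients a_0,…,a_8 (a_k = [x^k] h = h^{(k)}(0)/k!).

f: a_k = -3, -9, -27, -81, -243, -729, -2187, -6561, -19683, …
L₀ from L_f via x↦r, Dx↦r'^{-1}Dx.
Integrate: L := L₀·Dx.
L = 3·Dx + (-1 + x + 2·x^2)·Dx^2  (order 2).
h: a_k = 0, -3, -9/2, -6, -9, -72/5, -24, -288/7, -72, …
ICs: h(0) = 0, h′(0) = -3.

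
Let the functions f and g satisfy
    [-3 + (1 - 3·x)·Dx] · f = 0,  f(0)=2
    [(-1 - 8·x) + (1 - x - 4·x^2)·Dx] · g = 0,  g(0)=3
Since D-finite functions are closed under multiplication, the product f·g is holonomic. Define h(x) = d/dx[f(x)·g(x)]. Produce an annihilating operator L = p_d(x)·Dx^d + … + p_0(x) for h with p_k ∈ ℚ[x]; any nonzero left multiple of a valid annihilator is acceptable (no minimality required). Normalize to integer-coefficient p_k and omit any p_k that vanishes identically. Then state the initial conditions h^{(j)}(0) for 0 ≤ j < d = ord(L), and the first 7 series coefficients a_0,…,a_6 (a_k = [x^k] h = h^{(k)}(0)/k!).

L = (17 - 24·x - 141·x^2 - 96·x^3 + 864·x^4) + (-2 + 7·x + 24·x^2 - 95·x^3 - 30·x^4 + 216·x^5)·Dx  (order 1).
h: a_k = 24, 204, 1080, 5016, 20760, 81252, 302904, …
ICs: h(0) = 24.

f: a_k = 2, 6, 18, 54, 162, 486, 1458, …
g: a_k = 3, 3, 15, 27, 87, 195, 543, …
L₀ := L_f ⊗_s L_g (sym. prod.), ord ≤ 1.
Differentiate: ansatz ord ≤ ord L₀ ⇒ L.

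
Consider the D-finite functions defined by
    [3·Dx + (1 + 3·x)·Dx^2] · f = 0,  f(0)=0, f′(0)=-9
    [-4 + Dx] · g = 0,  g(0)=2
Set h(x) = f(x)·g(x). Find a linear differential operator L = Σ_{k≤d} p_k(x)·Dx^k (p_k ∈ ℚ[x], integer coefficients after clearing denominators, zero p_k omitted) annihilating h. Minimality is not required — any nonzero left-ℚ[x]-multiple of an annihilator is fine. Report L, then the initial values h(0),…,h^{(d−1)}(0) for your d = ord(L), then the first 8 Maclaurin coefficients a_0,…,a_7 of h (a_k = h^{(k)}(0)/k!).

L = (4 + 48·x) + (-5 - 24·x)·Dx + (1 + 3·x)·Dx^2  (order 2).
h: a_k = 0, -18, -45, -90, -141/2, -708/5, 93, -15518/35, …
ICs: h(0) = 0, h′(0) = -18.

f: a_k = 0, -9, 27/2, -27, 243/4, -729/5, 729/2, -6561/7, …
g: a_k = 2, 8, 16, 64/3, 64/3, 256/15, 512/45, 2048/315, …
f·g: L₀ = L_f ⊗_s L_g, ord ≤ 2·1.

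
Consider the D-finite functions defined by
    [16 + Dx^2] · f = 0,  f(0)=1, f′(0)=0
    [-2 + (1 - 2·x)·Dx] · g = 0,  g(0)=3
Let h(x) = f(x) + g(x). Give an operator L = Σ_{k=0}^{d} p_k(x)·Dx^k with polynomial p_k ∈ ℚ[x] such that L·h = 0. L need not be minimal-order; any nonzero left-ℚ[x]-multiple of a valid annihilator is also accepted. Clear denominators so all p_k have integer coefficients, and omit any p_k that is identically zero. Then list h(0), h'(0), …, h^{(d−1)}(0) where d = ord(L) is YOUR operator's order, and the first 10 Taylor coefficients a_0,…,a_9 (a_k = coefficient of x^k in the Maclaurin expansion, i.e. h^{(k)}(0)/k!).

L = (-160 + 256·x - 256·x^2) + (48 - 224·x + 384·x^2 - 256·x^3)·Dx + (-10 + 16·x - 16·x^2)·Dx^2 + (3 - 14·x + 24·x^2 - 16·x^3)·Dx^3  (order 3).
h: a_k = 4, 6, 4, 24, 176/3, 96, 8384/45, 384, 242432/315, 1536, …
ICs: h(0) = 4, h′(0) = 6, h′′(0) = 8.

f: a_k = 1, 0, -8, 0, 32/3, 0, -256/45, 0, 512/315, 0, …
g: a_k = 3, 6, 12, 24, 48, 96, 192, 384, 768, 1536, …
Sum ⇒ L₀ = lclm(L_f,L_g) in ℚ(x)⟨Dx⟩.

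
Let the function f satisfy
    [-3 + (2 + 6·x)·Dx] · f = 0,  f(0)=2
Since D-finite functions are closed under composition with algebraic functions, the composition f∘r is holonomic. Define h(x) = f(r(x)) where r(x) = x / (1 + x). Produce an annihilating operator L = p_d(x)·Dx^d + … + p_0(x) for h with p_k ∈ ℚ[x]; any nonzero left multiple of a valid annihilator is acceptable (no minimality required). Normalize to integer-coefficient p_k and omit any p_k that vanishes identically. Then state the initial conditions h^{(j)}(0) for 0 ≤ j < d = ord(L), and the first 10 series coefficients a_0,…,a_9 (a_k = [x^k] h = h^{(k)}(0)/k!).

f: a_k = 2, 3, -9/4, 27/8, -405/64, 1701/128, -15309/512, 72171/1024, -2814669/16384, 14073345/32768, …
h₀=f(r): pull back L_f along r ⇒ L₀.
L = -3 + (2 + 10·x + 8·x^2)·Dx  (order 1).
h: a_k = 2, 3, -21/4, 87/8, -1677/64, 9069/128, -106305/512, 658335/1024, -33903165/16384, 224519505/32768, …
ICs: h(0) = 2.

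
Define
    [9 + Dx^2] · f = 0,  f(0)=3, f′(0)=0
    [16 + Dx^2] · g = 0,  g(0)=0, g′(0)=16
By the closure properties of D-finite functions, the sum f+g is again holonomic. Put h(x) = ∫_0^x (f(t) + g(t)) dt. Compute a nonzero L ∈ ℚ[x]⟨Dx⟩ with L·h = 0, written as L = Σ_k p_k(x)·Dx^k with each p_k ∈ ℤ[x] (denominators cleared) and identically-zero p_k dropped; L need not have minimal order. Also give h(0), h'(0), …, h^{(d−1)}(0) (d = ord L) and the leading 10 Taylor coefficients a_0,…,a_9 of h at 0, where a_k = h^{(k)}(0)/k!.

f: a_k = 3, 0, -27/2, 0, 81/8, 0, -243/80, 0, 2187/4480, 0, …
g: a_k = 0, 16, 0, -128/3, 0, 512/15, 0, -4096/315, 0, 8192/2835, …
L₀ := lclm(L_f,L_g); ord L₀ ≤ 2+2.
h=∫h₀ ⇒ L = L₀·Dx.
L = 144·Dx + 25·Dx^3 + Dx^5  (order 5).
h: a_k = 0, 3, 8, -9/2, -32/3, 81/40, 256/45, -243/560, -512/315, 243/4480, …
ICs: h(0) = 0, h′(0) = 3, h′′(0) = 16, h′′′(0) = -27, h′′′′(0) = -256.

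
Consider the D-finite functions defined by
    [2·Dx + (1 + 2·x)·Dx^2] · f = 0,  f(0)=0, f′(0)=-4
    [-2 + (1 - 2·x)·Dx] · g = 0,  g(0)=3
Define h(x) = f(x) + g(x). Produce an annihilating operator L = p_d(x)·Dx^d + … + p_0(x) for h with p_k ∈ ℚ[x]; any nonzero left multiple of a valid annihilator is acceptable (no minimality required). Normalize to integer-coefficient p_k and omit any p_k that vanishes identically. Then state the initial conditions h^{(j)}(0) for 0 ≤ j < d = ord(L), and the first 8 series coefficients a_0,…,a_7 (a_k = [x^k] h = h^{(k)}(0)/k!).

f: a_k = 0, -4, 4, -16/3, 8, -64/5, 64/3, -256/7, …
g: a_k = 3, 6, 12, 24, 48, 96, 192, 384, …
h₀=f+g: left-lcm gives L₀, ord ≤ 3.
L = (-40 - 16·x)·Dx + (-8 - 64·x - 32·x^2)·Dx^2 + (3 + 2·x - 12·x^2 - 8·x^3)·Dx^3  (order 3).
h: a_k = 3, 2, 16, 56/3, 56, 416/5, 640/3, 2432/7, …
ICs: h(0) = 3, h′(0) = 2, h′′(0) = 32.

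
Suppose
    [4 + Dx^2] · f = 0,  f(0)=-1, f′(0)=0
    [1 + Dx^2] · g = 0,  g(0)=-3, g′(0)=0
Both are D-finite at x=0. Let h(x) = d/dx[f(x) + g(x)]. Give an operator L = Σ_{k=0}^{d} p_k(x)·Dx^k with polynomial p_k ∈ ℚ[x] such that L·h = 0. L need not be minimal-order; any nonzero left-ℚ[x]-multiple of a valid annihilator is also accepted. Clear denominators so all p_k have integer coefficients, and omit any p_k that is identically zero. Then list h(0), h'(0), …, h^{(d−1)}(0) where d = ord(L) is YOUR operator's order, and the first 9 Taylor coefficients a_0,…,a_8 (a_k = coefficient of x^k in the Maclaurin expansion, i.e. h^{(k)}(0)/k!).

f: a_k = -1, 0, 2, 0, -2/3, 0, 4/45, 0, -2/315, …
g: a_k = -3, 0, 3/2, 0, -1/8, 0, 1/240, 0, -1/13440, …
Sum ⇒ L₀ = lclm(L_f,L_g) in ℚ(x)⟨Dx⟩.
Differentiate: ansatz ord ≤ ord L₀ ⇒ L.
L = 4 + 5·Dx^2 + Dx^4  (order 4).
h: a_k = 0, 7, 0, -19/6, 0, 67/120, 0, -37/720, 0, …
ICs: h(0) = 0, h′(0) = 7, h′′(0) = 0, h′′′(0) = -19.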